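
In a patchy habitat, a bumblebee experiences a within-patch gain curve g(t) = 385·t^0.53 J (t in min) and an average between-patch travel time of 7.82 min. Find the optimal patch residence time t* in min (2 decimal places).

8.82 min

By the marginal value theorem, leave when the instantaneous gain rate g'(t) equals the habitat-wide average g(t)/(T + t).
g'(t) = 0.53·385·t^-0.47. Setting 0.53·385·t^-0.47 = 385·t^0.53/(7.82+t) gives 0.53(7.82+t) = t, so 0.47·t = 0.53×7.82.
t* = 0.53×7.82/0.47 = 8.818 min.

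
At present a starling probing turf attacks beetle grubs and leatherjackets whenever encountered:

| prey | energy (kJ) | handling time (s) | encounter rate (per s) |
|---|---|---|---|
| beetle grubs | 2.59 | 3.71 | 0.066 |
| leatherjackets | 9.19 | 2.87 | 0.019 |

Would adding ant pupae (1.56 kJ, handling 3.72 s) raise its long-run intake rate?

Current rate: (0.066×2.59 + 0.019×9.19)/(1 + 0.066×3.71 + 0.019×2.87) = 0.2659 kJ/s.
Profitability of ant pupae: 1.56/3.72 = 0.4194 kJ/s.
0.4194 > 0.2659, so adding ant pupae raises the average — include it.

Yes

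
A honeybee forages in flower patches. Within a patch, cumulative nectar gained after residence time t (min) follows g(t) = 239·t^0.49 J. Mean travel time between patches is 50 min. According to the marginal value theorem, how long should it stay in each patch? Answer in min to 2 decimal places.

48.04 min

By the marginal value theorem, leave when the instantaneous gain rate g'(t) equals the habitat-wide average g(t)/(T + t).
g'(t) = 0.49·239·t^-0.51. Setting 0.49·239·t^-0.51 = 239·t^0.49/(50+t) gives 0.49(50+t) = t, so 0.51·t = 0.49×50.
t* = 0.49×50/0.51 = 48.04 min.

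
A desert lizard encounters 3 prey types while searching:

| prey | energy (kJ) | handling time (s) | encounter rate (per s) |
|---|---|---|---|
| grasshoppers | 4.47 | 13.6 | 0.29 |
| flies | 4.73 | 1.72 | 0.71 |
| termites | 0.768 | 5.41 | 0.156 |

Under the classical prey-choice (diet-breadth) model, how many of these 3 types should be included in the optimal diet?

Profitabilities (E/h, kJ/s): flies 2.75, grasshoppers 0.329, termites 0.142. Add prey in this order while the next type's profitability exceeds the intake rate on those already taken.
Rate on top 1: 1.512. grasshoppers: 0.329 < 1.512 → exclude; stop.
Optimal diet: flies — 1 of 3 types.

1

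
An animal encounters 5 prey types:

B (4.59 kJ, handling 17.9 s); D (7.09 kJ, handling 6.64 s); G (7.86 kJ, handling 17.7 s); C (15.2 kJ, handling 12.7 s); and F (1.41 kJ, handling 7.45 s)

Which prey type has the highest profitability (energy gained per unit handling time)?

C

Profitability E/h (kJ/s): B = 4.59/17.9 = 0.256, D = 7.09/6.64 = 1.07, G = 7.86/17.7 = 0.444, C = 15.2/12.7 = 1.2, F = 1.41/7.45 = 0.189.
Ranked: C > D > G > B > F.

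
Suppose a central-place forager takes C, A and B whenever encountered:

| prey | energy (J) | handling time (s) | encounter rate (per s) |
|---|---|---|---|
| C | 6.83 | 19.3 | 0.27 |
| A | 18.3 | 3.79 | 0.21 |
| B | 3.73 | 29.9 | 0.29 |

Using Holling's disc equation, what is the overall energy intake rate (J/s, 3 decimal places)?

R = (0.27×6.83 + 0.21×18.3 + 0.29×3.73) / (1 + 0.27×19.3 + 0.21×3.79 + 0.29×29.9) = 6.769/15.68 = 0.4317 J/s.

0.432 J/s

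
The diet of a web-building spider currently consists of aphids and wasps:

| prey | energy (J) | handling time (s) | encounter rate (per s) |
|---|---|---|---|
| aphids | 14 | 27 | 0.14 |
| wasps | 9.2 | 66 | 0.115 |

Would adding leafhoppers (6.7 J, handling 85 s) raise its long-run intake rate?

Current rate: (0.14×14 + 0.115×9.2)/(1 + 0.14×27 + 0.115×66) = 0.244 J/s.
Profitability of leafhoppers: 6.7/85 = 0.07882 J/s.
0.07882 < 0.244, so adding leafhoppers would lower the average — exclude it.

No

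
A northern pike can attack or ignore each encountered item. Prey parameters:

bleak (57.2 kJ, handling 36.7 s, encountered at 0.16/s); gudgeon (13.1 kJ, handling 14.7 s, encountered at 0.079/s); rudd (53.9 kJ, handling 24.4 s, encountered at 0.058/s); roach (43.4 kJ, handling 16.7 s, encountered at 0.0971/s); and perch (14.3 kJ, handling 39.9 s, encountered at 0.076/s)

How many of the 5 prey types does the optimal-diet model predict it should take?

E/h in descending order: roach 2.6, rudd 2.21, bleak 1.56, gudgeon 0.891, perch 0.358 kJ/s. The optimal diet is the largest prefix of this list for which every included type satisfies E_i/h_i > R on the types above it.
Rate on top 1: 1.607. rudd: 2.21 > 1.607 → include.
Rate on top 2: 1.818. bleak: 1.56 < 1.818 → exclude; stop.
Optimal diet: roach, rudd — 2 of 5 types.

2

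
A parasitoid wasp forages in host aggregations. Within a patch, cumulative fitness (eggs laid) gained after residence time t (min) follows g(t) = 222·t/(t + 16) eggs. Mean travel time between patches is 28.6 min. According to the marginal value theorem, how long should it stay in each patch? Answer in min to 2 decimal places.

21.39 min

By the marginal value theorem, leave when the instantaneous gain rate g'(t) equals the habitat-wide average g(t)/(T + t).
g'(t) = 222·16/(t + 16)². Setting 222·16/(t+16)² = 222t/[(t+16)(28.6+t)] gives 16(28.6+t) = t(t+16), so t² = 16×28.6 = 457.6.
t* = √457.6 = 21.39 min.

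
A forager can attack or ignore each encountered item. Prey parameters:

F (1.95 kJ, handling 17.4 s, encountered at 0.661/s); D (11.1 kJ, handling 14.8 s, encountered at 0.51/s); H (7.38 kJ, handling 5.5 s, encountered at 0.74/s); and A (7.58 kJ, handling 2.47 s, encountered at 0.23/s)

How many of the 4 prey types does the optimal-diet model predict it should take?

2

Rank by E/h (kJ/s): A 3.07, H 1.34, D 0.75, F 0.112. Include each in turn until the next type's E/h falls below the running intake rate.
Rate on top 1: 1.112. H: 1.34 > 1.112 → include.
Rate on top 2: 1.278. D: 0.75 < 1.278 → exclude; stop.
Optimal diet: A, H — 2 of 4 types.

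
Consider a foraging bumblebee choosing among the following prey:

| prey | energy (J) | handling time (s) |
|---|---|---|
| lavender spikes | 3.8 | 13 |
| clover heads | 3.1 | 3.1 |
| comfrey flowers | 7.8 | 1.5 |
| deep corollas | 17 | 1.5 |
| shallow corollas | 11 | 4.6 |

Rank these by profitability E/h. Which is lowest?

In descending order of E/h:
deep corollas: 17/1.5 = 11.3 J/s
comfrey flowers: 7.8/1.5 = 5.2 J/s
shallow corollas: 11/4.6 = 2.39 J/s
clover heads: 3.1/3.1 = 1 J/s
lavender spikes: 3.8/13 = 0.292 J/s

lavender spikes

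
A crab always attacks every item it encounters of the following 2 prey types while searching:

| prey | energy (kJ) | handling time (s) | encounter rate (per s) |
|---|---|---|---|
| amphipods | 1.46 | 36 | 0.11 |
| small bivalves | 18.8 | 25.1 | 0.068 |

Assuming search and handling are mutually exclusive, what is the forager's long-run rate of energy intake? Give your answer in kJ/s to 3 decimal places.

R = Σλ_iE_i / (1 + Σλ_ih_i)
Numerator: 0.11×1.46 + 0.068×18.8 = 1.439
Denominator: 1 + 0.11×36 + 0.068×25.1 = 6.667
R = 1.439/6.667 = 0.2158 kJ/s

0.216 kJ/s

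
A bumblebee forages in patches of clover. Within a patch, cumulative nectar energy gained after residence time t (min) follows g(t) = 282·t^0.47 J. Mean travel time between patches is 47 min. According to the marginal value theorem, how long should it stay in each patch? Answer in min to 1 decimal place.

Optimal t* satisfies g'(t*) = g(t*)/(T + t*).
g'(t) = 0.47·282·t^-0.53. Setting 0.47·282·t^-0.53 = 282·t^0.47/(47+t) gives 0.47(47+t) = t, so 0.53·t = 0.47×47.
t* = 0.47×47/0.53 = 41.68 min.

41.7 min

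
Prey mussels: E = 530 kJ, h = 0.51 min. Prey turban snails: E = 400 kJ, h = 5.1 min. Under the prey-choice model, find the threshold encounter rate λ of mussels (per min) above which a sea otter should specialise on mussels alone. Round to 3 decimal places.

At the threshold, the rate on mussels alone equals the profitability of turban snails: λ·530/(1 + λ·0.51) = 400/5.1 = 78.43.
Rearranging, λ(530 − 78.43×0.51) = 78.43, so λ = 78.43/490 = 0.1601 per min.

0.160 per min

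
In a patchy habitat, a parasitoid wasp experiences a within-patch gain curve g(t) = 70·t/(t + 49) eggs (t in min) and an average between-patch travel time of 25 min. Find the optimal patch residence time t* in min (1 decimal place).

Maximise g(t)/(T+t): set derivative to zero → g'(t)(T+t) = g(t).
g'(t) = 70·49/(t + 49)². Setting 70·49/(t+49)² = 70t/[(t+49)(25+t)] gives 49(25+t) = t(t+49), so t² = 49×25 = 1225.
t* = √1225 = 35 min.

35.0 min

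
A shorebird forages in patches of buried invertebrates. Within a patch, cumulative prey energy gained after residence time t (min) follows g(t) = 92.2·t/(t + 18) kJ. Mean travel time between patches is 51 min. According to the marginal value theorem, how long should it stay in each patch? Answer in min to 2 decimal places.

30.30 min

By the marginal value theorem, leave when the instantaneous gain rate g'(t) equals the habitat-wide average g(t)/(T + t).
g'(t) = 92.2·18/(t + 18)². Setting 92.2·18/(t+18)² = 92.2t/[(t+18)(51+t)] gives 18(51+t) = t(t+18), so t² = 18×51 = 918.
t* = √918 = 30.3 min.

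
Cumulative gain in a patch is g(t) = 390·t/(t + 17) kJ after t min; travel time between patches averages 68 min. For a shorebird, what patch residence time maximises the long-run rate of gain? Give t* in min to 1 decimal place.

34.0 min

Optimal t* satisfies g'(t*) = g(t*)/(T + t*).
g'(t) = 390·17/(t + 17)². Setting 390·17/(t+17)² = 390t/[(t+17)(68+t)] gives 17(68+t) = t(t+17), so t² = 17×68 = 1156.
t* = √1156 = 34 min.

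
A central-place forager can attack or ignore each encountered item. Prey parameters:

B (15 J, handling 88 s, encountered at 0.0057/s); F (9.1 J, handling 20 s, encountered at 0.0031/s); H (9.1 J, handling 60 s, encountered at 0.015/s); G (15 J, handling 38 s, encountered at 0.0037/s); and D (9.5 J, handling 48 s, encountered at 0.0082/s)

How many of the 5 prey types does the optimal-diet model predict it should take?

E/h in descending order: F 0.455, G 0.395, D 0.198, B 0.17, H 0.152 J/s. The optimal diet is the largest prefix of this list for which every included type satisfies E_i/h_i > R on the types above it.
Rate on top 1: 0.02656. G: 0.395 > 0.02656 → include.
Rate on top 2: 0.06961. D: 0.198 > 0.06961 → include.
Rate on top 3: 0.1012. B: 0.17 > 0.1012 → include.
Rate on top 4: 0.1178. H: 0.152 > 0.1178 → include.
Optimal diet: F, G, D, B, H — 5 of 5 types.

5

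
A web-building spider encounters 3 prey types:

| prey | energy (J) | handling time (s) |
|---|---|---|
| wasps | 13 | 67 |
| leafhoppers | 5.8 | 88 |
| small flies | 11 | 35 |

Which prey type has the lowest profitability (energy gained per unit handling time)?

leafhoppers

In descending order of E/h:
small flies: 11/35 = 0.314 J/s
wasps: 13/67 = 0.194 J/s
leafhoppers: 5.8/88 = 0.0659 J/s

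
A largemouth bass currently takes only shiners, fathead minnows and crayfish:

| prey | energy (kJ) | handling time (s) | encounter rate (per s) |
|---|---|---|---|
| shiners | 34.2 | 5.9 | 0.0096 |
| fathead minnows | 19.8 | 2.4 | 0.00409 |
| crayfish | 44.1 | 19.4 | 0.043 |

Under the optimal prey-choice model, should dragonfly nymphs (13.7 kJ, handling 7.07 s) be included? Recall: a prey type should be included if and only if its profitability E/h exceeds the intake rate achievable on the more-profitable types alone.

Current rate: (0.0096×34.2 + 0.00409×19.8 + 0.043×44.1)/(1 + 0.0096×5.9 + 0.00409×2.4 + 0.043×19.4) = 1.213 kJ/s.
dragonfly nymphs: E/h = 13.7/7.07 = 1.938 kJ/s.
Since 1.938 > R, including dragonfly nymphs increases the long-run rate.

Yes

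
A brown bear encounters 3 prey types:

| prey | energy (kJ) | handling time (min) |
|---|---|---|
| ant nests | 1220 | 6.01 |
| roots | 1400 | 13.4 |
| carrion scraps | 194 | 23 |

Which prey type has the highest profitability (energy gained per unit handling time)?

ant nests

In descending order of E/h:
ant nests: 1220/6.01 = 203 kJ/min
roots: 1400/13.4 = 104 kJ/min
carrion scraps: 194/23 = 8.43 kJ/min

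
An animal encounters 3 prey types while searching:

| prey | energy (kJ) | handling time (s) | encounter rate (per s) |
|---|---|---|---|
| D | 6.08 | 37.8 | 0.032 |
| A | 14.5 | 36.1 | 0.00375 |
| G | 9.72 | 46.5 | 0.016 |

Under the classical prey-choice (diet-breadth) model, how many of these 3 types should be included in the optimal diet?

E/h in descending order: A 0.402, G 0.209, D 0.161 kJ/s. The optimal diet is the largest prefix of this list for which every included type satisfies E_i/h_i > R on the types above it.
Rate on top 1: 0.04789. G: 0.209 > 0.04789 → include.
Rate on top 2: 0.1117. D: 0.161 > 0.1117 → include.
Optimal diet: A, G, D — 3 of 3 types.

3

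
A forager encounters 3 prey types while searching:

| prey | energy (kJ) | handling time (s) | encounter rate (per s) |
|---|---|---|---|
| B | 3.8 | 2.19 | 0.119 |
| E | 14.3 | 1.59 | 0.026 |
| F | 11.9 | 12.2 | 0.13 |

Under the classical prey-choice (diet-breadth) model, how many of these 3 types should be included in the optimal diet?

E/h in descending order: E 8.99, B 1.74, F 0.975 kJ/s. The optimal diet is the largest prefix of this list for which every included type satisfies E_i/h_i > R on the types above it.
Rate on top 1: 0.357. B: 1.74 > 0.357 → include.
Rate on top 2: 0.6329. F: 0.975 > 0.6329 → include.
Optimal diet: E, B, F — 3 of 3 types.

3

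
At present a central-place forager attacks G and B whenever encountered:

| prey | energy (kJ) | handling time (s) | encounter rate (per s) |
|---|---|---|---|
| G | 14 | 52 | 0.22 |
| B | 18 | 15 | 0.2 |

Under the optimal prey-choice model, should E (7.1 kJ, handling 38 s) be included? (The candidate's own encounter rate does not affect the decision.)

On G and B alone, R = ΣλE/(1+Σλh) = 6.68/15.44 = 0.4326 kJ/s.
E: E/h = 7.1/38 = 0.1868 kJ/s.
Since 0.1868 < R, time spent handling E is better spent searching.

No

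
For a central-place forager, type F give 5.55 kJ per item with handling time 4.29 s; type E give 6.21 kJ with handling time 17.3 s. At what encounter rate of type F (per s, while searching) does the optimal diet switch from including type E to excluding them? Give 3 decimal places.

0.090 per s

The zero-one rule: include type E iff E₂/h₂ > λE₁/(1+λh₁). Equality gives the switch point.
λE₁h₂ = E₂ + λE₂h₁ ⇒ λ = E₂/(E₁h₂ − E₂h₁) = 6.21/(96.02 − 26.64) = 0.08951 per s.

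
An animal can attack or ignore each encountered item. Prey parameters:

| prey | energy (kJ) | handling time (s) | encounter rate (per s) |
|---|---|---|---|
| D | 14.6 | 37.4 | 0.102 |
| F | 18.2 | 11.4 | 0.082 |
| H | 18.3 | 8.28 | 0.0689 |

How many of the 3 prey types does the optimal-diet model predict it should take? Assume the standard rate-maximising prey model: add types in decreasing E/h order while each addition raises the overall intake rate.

E/h in descending order: H 2.21, F 1.6, D 0.39 kJ/s. The optimal diet is the largest prefix of this list for which every included type satisfies E_i/h_i > R on the types above it.
Rate on top 1: 0.8029. F: 1.6 > 0.8029 → include.
Rate on top 2: 1.099. D: 0.39 < 1.099 → exclude; stop.
Optimal diet: H, F — 2 of 3 types.

2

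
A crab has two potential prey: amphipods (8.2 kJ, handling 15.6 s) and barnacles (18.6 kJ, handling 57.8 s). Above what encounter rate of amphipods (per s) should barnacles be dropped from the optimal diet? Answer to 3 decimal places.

0.101 per s

At the threshold, the rate on amphipods alone equals the profitability of barnacles: λ·8.2/(1 + λ·15.6) = 18.6/57.8 = 0.3218.
Rearranging, λ(8.2 − 0.3218×15.6) = 0.3218, so λ = 0.3218/3.18 = 0.1012 per s.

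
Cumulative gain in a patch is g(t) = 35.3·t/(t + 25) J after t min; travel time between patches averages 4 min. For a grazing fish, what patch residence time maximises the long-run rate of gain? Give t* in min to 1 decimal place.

Maximise g(t)/(T+t): set derivative to zero → g'(t)(T+t) = g(t).
g'(t) = 35.3·25/(t + 25)². Setting 35.3·25/(t+25)² = 35.3t/[(t+25)(4+t)] gives 25(4+t) = t(t+25), so t² = 25×4 = 100.
t* = √100 = 10 min.

10.0 min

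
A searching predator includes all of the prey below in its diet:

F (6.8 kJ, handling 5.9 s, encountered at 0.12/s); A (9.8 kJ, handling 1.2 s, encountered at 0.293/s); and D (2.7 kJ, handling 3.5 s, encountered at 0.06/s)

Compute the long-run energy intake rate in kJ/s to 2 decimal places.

R = (0.12×6.8 + 0.293×9.8 + 0.06×2.7) / (1 + 0.12×5.9 + 0.293×1.2 + 0.06×3.5) = 3.849/2.27 = 1.696 kJ/s.

1.70 kJ/s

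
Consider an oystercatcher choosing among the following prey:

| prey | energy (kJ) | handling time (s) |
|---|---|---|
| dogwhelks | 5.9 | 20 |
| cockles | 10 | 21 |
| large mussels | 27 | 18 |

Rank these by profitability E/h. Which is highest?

large mussels

Profitability E/h (kJ/s): dogwhelks = 5.9/20 = 0.295, cockles = 10/21 = 0.476, large mussels = 27/18 = 1.5.
Ranked: large mussels > cockles > dogwhelks.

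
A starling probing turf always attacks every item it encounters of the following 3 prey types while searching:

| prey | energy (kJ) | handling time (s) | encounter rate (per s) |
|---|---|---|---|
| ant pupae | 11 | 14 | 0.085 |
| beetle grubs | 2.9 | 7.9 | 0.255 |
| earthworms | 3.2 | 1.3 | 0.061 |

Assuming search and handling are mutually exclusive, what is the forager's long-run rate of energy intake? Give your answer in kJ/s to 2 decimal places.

R = (0.085×11 + 0.255×2.9 + 0.061×3.2) / (1 + 0.085×14 + 0.255×7.9 + 0.061×1.3) = 1.87/4.284 = 0.4365 kJ/s.

0.44 kJ/s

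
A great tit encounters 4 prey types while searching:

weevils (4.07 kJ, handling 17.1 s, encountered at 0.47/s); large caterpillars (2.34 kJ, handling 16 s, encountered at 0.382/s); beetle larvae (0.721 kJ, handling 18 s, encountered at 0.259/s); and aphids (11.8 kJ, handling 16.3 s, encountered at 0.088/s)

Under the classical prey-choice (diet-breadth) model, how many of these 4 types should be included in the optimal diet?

1

E/h in descending order: aphids 0.724, weevils 0.238, large caterpillars 0.146, beetle larvae 0.0401 kJ/s. The optimal diet is the largest prefix of this list for which every included type satisfies E_i/h_i > R on the types above it.
Rate on top 1: 0.4266. weevils: 0.238 < 0.4266 → exclude; stop.
Optimal diet: aphids — 1 of 4 types.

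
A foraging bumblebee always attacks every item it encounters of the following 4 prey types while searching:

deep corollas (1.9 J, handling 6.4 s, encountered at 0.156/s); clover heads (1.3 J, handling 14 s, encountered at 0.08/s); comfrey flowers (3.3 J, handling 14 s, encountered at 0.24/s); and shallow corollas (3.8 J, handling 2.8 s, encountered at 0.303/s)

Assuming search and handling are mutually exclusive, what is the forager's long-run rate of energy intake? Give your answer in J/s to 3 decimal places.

0.320 J/s

R = Σλ_iE_i / (1 + Σλ_ih_i)
Numerator: 0.156×1.9 + 0.08×1.3 + 0.24×3.3 + 0.303×3.8 = 2.344
Denominator: 1 + 0.156×6.4 + 0.08×14 + 0.24×14 + 0.303×2.8 = 7.327
R = 2.344/7.327 = 0.3199 J/s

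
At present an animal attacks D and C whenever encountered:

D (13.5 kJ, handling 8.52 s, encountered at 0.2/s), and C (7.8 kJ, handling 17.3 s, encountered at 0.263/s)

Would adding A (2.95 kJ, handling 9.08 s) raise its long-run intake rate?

No

On D and C alone, R = ΣλE/(1+Σλh) = 4.751/7.254 = 0.655 kJ/s.
A: E/h = 2.95/9.08 = 0.3249 kJ/s.
Since 0.3249 < R, time spent handling A is better spent searching.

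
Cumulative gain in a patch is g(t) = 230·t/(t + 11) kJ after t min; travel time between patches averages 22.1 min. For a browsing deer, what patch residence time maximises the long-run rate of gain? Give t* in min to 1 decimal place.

15.6 min

By the marginal value theorem, leave when the instantaneous gain rate g'(t) equals the habitat-wide average g(t)/(T + t).
g'(t) = 230·11/(t + 11)². Setting 230·11/(t+11)² = 230t/[(t+11)(22.1+t)] gives 11(22.1+t) = t(t+11), so t² = 11×22.1 = 243.1.
t* = √243.1 = 15.59 min.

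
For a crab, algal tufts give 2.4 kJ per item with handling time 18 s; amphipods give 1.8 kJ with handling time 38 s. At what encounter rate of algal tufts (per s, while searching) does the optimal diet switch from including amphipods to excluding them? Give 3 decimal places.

0.031 per s

At the threshold, the rate on algal tufts alone equals the profitability of amphipods: λ·2.4/(1 + λ·18) = 1.8/38 = 0.04737.
Rearranging, λ(2.4 − 0.04737×18) = 0.04737, so λ = 0.04737/1.547 = 0.03061 per s.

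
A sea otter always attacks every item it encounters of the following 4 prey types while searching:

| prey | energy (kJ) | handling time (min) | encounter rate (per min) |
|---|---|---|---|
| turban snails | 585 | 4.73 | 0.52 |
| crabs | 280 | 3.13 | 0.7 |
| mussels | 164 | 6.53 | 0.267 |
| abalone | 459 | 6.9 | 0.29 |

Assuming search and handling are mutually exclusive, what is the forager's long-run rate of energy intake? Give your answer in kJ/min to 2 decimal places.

72.07 kJ/min

R = (0.52×585 + 0.7×280 + 0.267×164 + 0.29×459) / (1 + 0.52×4.73 + 0.7×3.13 + 0.267×6.53 + 0.29×6.9) = 677.1/9.395 = 72.07 kJ/min.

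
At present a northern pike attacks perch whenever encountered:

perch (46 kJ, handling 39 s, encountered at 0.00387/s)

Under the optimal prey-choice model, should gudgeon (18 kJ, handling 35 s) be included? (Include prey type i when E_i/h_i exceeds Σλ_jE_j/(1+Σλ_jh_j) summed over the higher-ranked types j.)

Intake rate on the current diet: R = (0.00387×46) / (1 + 0.00387×39) = 0.178/1.151 = 0.1547 kJ/s.
gudgeon: E/h = 18/35 = 0.5143 kJ/s.
0.5143 > 0.1547, so adding gudgeon raises the average — include it.

Yes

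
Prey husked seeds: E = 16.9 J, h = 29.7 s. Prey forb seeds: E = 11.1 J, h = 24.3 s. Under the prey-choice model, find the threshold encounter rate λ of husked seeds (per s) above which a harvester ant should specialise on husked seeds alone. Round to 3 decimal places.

The zero-one rule: include forb seeds iff E₂/h₂ > λE₁/(1+λh₁). Equality gives the switch point.
λE₁h₂ = E₂ + λE₂h₁ ⇒ λ = E₂/(E₁h₂ − E₂h₁) = 11.1/(410.7 − 329.7) = 0.137 per s.

0.137 per s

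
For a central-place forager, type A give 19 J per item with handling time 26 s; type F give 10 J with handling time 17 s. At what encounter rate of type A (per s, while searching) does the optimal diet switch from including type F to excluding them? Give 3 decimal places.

0.159 per s

At the threshold, the rate on type A alone equals the profitability of type F: λ·19/(1 + λ·26) = 10/17 = 0.5882.
Rearranging, λ(19 − 0.5882×26) = 0.5882, so λ = 0.5882/3.706 = 0.1587 per s.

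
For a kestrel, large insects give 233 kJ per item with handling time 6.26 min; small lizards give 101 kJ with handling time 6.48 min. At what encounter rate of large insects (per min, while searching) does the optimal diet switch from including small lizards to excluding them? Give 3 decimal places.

0.115 per min

Drop small lizards once their profitability E₂/h₂ falls below the rate achievable on large insects alone: E₂/h₂ = λE₁/(1 + λh₁).
Solve for λ: λE₁h₂ = E₂(1 + λh₁) → λ(E₁h₂ − E₂h₁) = E₂ → λ = E₂/(E₁h₂ − E₂h₁).
λ = 101/(233×6.48 − 101×6.26) = 101/877.6 = 0.1151 per min.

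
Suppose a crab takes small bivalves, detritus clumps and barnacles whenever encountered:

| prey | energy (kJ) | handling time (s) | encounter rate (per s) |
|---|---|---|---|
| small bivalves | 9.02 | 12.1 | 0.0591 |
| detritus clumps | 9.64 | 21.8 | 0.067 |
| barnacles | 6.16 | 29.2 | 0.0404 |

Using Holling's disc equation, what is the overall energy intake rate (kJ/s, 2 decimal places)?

0.33 kJ/s

Energy encountered per unit search time: 0.0591×9.02 + 0.067×9.64 + 0.0404×6.16 = 1.428 kJ/s.
Handling time per unit search time: 0.0591×12.1 + 0.067×21.8 + 0.0404×29.2 = 3.355.
Rate = 1.428/(1 + 3.355) = 0.3278 kJ/s.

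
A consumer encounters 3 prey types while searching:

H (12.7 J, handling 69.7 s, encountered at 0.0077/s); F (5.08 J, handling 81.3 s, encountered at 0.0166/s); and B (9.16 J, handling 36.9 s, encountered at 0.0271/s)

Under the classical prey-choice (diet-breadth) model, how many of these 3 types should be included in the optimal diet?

2

E/h in descending order: B 0.248, H 0.182, F 0.0625 J/s. The optimal diet is the largest prefix of this list for which every included type satisfies E_i/h_i > R on the types above it.
Rate on top 1: 0.1241. H: 0.182 > 0.1241 → include.
Rate on top 2: 0.1364. F: 0.0625 < 0.1364 → exclude; stop.
Optimal diet: B, H — 2 of 3 types.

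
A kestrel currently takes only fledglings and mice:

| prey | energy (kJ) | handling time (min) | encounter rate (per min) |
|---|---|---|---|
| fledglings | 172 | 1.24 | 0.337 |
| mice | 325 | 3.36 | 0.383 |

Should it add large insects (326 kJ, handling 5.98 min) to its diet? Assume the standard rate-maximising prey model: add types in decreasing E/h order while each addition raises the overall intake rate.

Current rate: (0.337×172 + 0.383×325)/(1 + 0.337×1.24 + 0.383×3.36) = 67.45 kJ/min.
Profitability of large insects: 326/5.98 = 54.52 kJ/min.
54.52 < 67.45, so adding large insects would lower the average — exclude it.

No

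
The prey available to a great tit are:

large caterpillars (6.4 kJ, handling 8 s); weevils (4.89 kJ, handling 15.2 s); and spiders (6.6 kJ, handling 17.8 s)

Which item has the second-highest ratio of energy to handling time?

In descending order of E/h:
large caterpillars: 6.4/8 = 0.8 kJ/s
spiders: 6.6/17.8 = 0.371 kJ/s
weevils: 4.89/15.2 = 0.322 kJ/s

spiders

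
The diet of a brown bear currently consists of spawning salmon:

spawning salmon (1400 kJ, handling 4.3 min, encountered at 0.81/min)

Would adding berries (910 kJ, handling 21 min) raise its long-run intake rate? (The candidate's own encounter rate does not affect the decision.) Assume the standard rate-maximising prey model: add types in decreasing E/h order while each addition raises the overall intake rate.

No

Current rate: (0.81×1400)/(1 + 0.81×4.3) = 253 kJ/min.
berries: E/h = 910/21 = 43.33 kJ/min.
43.33 < 253, so adding berries would lower the average — exclude it.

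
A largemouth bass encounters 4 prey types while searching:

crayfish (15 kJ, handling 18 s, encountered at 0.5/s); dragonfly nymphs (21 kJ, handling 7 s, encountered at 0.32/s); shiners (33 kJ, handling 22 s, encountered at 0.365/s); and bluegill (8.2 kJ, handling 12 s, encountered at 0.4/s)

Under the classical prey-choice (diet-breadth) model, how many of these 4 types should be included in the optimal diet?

Rank by E/h (kJ/s): dragonfly nymphs 3, shiners 1.5, crayfish 0.833, bluegill 0.683. Include each in turn until the next type's E/h falls below the running intake rate.
Rate on top 1: 2.074. shiners: 1.5 < 2.074 → exclude; stop.
Optimal diet: dragonfly nymphs — 1 of 4 types.

1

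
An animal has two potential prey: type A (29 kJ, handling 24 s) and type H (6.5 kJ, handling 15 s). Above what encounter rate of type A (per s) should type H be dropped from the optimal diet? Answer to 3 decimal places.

At the threshold, the rate on type A alone equals the profitability of type H: λ·29/(1 + λ·24) = 6.5/15 = 0.4333.
Rearranging, λ(29 − 0.4333×24) = 0.4333, so λ = 0.4333/18.6 = 0.0233 per s.

0.023 per s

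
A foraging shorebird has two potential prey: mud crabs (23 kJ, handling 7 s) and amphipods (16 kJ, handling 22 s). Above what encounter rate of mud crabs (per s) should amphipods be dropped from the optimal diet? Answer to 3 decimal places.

0.041 per s

Drop amphipods once their profitability E₂/h₂ falls below the rate achievable on mud crabs alone: E₂/h₂ = λE₁/(1 + λh₁).
Solve for λ: λE₁h₂ = E₂(1 + λh₁) → λ(E₁h₂ − E₂h₁) = E₂ → λ = E₂/(E₁h₂ − E₂h₁).
λ = 16/(23×22 − 16×7) = 16/394 = 0.04061 per s.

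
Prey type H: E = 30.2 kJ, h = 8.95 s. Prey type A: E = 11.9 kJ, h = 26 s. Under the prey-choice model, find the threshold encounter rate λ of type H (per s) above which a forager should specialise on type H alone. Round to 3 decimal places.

Drop type A once their profitability E₂/h₂ falls below the rate achievable on type H alone: E₂/h₂ = λE₁/(1 + λh₁).
Solve for λ: λE₁h₂ = E₂(1 + λh₁) → λ(E₁h₂ − E₂h₁) = E₂ → λ = E₂/(E₁h₂ − E₂h₁).
λ = 11.9/(30.2×26 − 11.9×8.95) = 11.9/678.7 = 0.01753 per s.

0.018 per s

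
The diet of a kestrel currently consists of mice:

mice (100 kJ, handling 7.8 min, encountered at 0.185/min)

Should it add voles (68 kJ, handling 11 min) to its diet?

No

Intake rate on the current diet: R = (0.185×100) / (1 + 0.185×7.8) = 18.5/2.443 = 7.573 kJ/min.
voles: E/h = 68/11 = 6.182 kJ/min.
Since 6.182 < R, time spent handling voles is better spent searching.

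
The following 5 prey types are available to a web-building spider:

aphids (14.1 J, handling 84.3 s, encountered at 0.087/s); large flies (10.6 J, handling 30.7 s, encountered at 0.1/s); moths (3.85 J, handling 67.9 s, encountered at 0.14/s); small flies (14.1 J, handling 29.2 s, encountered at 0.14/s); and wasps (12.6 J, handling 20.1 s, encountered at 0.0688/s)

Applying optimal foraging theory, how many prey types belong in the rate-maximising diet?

2

Profitabilities (E/h, J/s): wasps 0.627, small flies 0.483, large flies 0.345, aphids 0.167, moths 0.0567. Add prey in this order while the next type's profitability exceeds the intake rate on those already taken.
Rate on top 1: 0.3638. small flies: 0.483 > 0.3638 → include.
Rate on top 2: 0.439. large flies: 0.345 < 0.439 → exclude; stop.
Optimal diet: wasps, small flies — 2 of 5 types.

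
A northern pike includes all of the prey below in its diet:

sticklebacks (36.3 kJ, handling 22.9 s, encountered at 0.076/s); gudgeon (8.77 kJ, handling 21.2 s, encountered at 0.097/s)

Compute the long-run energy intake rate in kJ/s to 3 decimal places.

Energy encountered per unit search time: 0.076×36.3 + 0.097×8.77 = 3.609 kJ/s.
Handling time per unit search time: 0.076×22.9 + 0.097×21.2 = 3.797.
Rate = 3.609/(1 + 3.797) = 0.7525 kJ/s.

0.752 kJ/s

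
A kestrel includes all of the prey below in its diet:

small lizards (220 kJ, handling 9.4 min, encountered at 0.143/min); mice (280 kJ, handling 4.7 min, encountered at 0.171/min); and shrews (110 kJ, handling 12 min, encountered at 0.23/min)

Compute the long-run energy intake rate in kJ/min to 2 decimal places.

17.71 kJ/min

Energy encountered per unit search time: 0.143×220 + 0.171×280 + 0.23×110 = 104.6 kJ/min.
Handling time per unit search time: 0.143×9.4 + 0.171×4.7 + 0.23×12 = 4.908.
Rate = 104.6/(1 + 4.908) = 17.71 kJ/min.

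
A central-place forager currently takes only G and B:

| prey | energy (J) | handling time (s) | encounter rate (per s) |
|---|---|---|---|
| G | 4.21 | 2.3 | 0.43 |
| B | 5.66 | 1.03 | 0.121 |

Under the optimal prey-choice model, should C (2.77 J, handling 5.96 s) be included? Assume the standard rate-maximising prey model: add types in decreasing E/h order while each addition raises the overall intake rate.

No

Current rate: (0.43×4.21 + 0.121×5.66)/(1 + 0.43×2.3 + 0.121×1.03) = 1.181 J/s.
C: E/h = 2.77/5.96 = 0.4648 J/s.
Since 0.4648 < R, time spent handling C is better spent searching.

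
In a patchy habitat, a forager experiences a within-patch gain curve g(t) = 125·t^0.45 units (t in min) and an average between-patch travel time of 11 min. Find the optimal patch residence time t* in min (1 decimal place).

Maximise g(t)/(T+t): set derivative to zero → g'(t)(T+t) = g(t).
g'(t) = 0.45·125·t^-0.55. Setting 0.45·125·t^-0.55 = 125·t^0.45/(11+t) gives 0.45(11+t) = t, so 0.55·t = 0.45×11.
t* = 0.45×11/0.55 = 9 min.

9.0 min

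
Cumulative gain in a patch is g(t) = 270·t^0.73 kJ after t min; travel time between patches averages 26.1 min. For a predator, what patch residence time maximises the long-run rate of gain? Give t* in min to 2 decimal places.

Maximise g(t)/(T+t): set derivative to zero → g'(t)(T+t) = g(t).
g'(t) = 0.73·270·t^-0.27. Setting 0.73·270·t^-0.27 = 270·t^0.73/(26.1+t) gives 0.73(26.1+t) = t, so 0.27·t = 0.73×26.1.
t* = 0.73×26.1/0.27 = 70.57 min.

70.57 min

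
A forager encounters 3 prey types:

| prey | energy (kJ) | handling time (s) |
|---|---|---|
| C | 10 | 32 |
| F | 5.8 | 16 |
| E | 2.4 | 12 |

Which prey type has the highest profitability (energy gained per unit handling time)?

In descending order of E/h:
F: 5.8/16 = 0.362 kJ/s
C: 10/32 = 0.312 kJ/s
E: 2.4/12 = 0.2 kJ/s

F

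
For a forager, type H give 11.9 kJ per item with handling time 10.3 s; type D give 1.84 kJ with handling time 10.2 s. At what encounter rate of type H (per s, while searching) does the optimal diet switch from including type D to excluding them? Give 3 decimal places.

Drop type D once their profitability E₂/h₂ falls below the rate achievable on type H alone: E₂/h₂ = λE₁/(1 + λh₁).
Solve for λ: λE₁h₂ = E₂(1 + λh₁) → λ(E₁h₂ − E₂h₁) = E₂ → λ = E₂/(E₁h₂ − E₂h₁).
λ = 1.84/(11.9×10.2 − 1.84×10.3) = 1.84/102.4 = 0.01796 per s.

0.018 per s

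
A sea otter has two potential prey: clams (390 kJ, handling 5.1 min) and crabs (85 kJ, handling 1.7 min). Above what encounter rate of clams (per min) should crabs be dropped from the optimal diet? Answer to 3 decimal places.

Drop crabs once their profitability E₂/h₂ falls below the rate achievable on clams alone: E₂/h₂ = λE₁/(1 + λh₁).
Solve for λ: λE₁h₂ = E₂(1 + λh₁) → λ(E₁h₂ − E₂h₁) = E₂ → λ = E₂/(E₁h₂ − E₂h₁).
λ = 85/(390×1.7 − 85×5.1) = 85/229.5 = 0.3704 per min.

0.370 per min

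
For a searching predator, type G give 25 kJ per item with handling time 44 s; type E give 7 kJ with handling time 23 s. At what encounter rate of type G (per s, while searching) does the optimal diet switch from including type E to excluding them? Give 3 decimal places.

Drop type E once their profitability E₂/h₂ falls below the rate achievable on type G alone: E₂/h₂ = λE₁/(1 + λh₁).
Solve for λ: λE₁h₂ = E₂(1 + λh₁) → λ(E₁h₂ − E₂h₁) = E₂ → λ = E₂/(E₁h₂ − E₂h₁).
λ = 7/(25×23 − 7×44) = 7/267 = 0.02622 per s.

0.026 per s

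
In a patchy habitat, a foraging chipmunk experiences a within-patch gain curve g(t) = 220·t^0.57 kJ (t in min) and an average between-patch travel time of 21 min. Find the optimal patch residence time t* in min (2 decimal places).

27.84 min

Maximise g(t)/(T+t): set derivative to zero → g'(t)(T+t) = g(t).
g'(t) = 0.57·220·t^-0.43. Setting 0.57·220·t^-0.43 = 220·t^0.57/(21+t) gives 0.57(21+t) = t, so 0.43·t = 0.57×21.
t* = 0.57×21/0.43 = 27.84 min.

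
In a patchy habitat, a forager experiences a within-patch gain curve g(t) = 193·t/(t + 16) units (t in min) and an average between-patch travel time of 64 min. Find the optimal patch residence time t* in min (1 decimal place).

Optimal t* satisfies g'(t*) = g(t*)/(T + t*).
g'(t) = 193·16/(t + 16)². Setting 193·16/(t+16)² = 193t/[(t+16)(64+t)] gives 16(64+t) = t(t+16), so t² = 16×64 = 1024.
t* = √1024 = 32 min.

32.0 min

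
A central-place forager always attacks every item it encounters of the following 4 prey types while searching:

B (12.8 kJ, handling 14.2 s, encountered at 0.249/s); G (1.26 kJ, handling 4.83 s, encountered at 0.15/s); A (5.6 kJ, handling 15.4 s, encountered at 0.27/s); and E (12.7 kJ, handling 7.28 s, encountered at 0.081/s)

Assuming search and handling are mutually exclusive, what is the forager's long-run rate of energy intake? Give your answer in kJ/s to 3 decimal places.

0.591 kJ/s

R = Σλ_iE_i / (1 + Σλ_ih_i)
Numerator: 0.249×12.8 + 0.15×1.26 + 0.27×5.6 + 0.081×12.7 = 5.917
Denominator: 1 + 0.249×14.2 + 0.15×4.83 + 0.27×15.4 + 0.081×7.28 = 10.01
R = 5.917/10.01 = 0.5912 kJ/s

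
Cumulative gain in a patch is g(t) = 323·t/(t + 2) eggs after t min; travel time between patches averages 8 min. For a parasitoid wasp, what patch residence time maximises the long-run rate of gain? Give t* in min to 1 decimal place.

Maximise g(t)/(T+t): set derivative to zero → g'(t)(T+t) = g(t).
g'(t) = 323·2/(t + 2)². Setting 323·2/(t+2)² = 323t/[(t+2)(8+t)] gives 2(8+t) = t(t+2), so t² = 2×8 = 16.
t* = √16 = 4 min.

4.0 min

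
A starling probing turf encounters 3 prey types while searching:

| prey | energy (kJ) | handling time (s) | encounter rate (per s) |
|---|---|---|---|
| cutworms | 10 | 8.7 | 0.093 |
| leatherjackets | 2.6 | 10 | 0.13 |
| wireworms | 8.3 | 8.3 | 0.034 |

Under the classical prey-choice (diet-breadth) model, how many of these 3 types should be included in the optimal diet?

2

E/h in descending order: cutworms 1.15, wireworms 1, leatherjackets 0.26 kJ/s. The optimal diet is the largest prefix of this list for which every included type satisfies E_i/h_i > R on the types above it.
Rate on top 1: 0.5141. wireworms: 1 > 0.5141 → include.
Rate on top 2: 0.5796. leatherjackets: 0.26 < 0.5796 → exclude; stop.
Optimal diet: cutworms, wireworms — 2 of 3 types.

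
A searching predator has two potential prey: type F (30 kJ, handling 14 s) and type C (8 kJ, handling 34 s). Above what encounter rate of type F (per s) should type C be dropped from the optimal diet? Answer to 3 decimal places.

The zero-one rule: include type C iff E₂/h₂ > λE₁/(1+λh₁). Equality gives the switch point.
λE₁h₂ = E₂ + λE₂h₁ ⇒ λ = E₂/(E₁h₂ − E₂h₁) = 8/(1020 − 112) = 0.008811 per s.

0.009 per s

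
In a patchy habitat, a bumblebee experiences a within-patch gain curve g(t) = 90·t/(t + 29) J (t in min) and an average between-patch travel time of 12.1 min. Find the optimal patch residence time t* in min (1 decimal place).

By the marginal value theorem, leave when the instantaneous gain rate g'(t) equals the habitat-wide average g(t)/(T + t).
g'(t) = 90·29/(t + 29)². Setting 90·29/(t+29)² = 90t/[(t+29)(12.1+t)] gives 29(12.1+t) = t(t+29), so t² = 29×12.1 = 350.9.
t* = √350.9 = 18.73 min.

18.7 min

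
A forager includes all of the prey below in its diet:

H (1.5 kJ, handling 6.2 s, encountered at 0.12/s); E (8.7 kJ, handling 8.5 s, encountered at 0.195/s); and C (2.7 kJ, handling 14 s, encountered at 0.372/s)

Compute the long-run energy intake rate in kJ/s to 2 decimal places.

0.33 kJ/s

R = (0.12×1.5 + 0.195×8.7 + 0.372×2.7) / (1 + 0.12×6.2 + 0.195×8.5 + 0.372×14) = 2.881/8.61 = 0.3346 kJ/s.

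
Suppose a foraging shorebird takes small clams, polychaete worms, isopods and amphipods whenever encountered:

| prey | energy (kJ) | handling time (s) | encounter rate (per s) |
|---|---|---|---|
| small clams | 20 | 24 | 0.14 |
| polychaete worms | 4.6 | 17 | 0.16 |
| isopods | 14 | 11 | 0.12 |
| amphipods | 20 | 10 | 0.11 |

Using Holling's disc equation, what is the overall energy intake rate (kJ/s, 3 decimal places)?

R = Σλ_iE_i / (1 + Σλ_ih_i)
Numerator: 0.14×20 + 0.16×4.6 + 0.12×14 + 0.11×20 = 7.416
Denominator: 1 + 0.14×24 + 0.16×17 + 0.12×11 + 0.11×10 = 9.5
R = 7.416/9.5 = 0.7806 kJ/s

0.781 kJ/s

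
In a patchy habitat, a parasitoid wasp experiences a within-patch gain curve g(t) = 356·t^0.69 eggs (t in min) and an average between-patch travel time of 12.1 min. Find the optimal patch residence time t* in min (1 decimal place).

By the marginal value theorem, leave when the instantaneous gain rate g'(t) equals the habitat-wide average g(t)/(T + t).
g'(t) = 0.69·356·t^-0.31. Setting 0.69·356·t^-0.31 = 356·t^0.69/(12.1+t) gives 0.69(12.1+t) = t, so 0.31·t = 0.69×12.1.
t* = 0.69×12.1/0.31 = 26.93 min.

26.9 min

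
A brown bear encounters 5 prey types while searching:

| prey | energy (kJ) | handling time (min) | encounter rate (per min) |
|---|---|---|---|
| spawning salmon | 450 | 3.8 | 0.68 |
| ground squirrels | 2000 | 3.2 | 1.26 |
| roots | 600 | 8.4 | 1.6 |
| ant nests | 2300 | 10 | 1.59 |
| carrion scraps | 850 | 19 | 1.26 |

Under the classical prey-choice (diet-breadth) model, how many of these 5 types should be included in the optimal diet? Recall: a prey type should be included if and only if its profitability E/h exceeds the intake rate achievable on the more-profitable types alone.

Rank by E/h (kJ/min): ground squirrels 625, ant nests 230, spawning salmon 118, roots 71.4, carrion scraps 44.7. Include each in turn until the next type's E/h falls below the running intake rate.
Rate on top 1: 500.8. ant nests: 230 < 500.8 → exclude; stop.
Optimal diet: ground squirrels — 1 of 5 types.

1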